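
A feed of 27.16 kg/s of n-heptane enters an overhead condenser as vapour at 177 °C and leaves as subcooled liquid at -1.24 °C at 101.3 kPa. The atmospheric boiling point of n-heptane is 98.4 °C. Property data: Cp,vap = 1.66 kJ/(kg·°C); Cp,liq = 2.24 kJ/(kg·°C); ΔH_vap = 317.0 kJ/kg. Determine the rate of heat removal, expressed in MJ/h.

vapour 177→98.4 °C: -130.48 kJ/kg
condensation at 98.4 °C: -317 kJ/kg
liquid 98.4→-1.24 °C: -223.19 kJ/kg
Δh = -130.48 + -317 + -223.19 = -670.67 kJ/kg
Q = ṁ·Δh = 27.16 kg/s × -670.67 kJ/kg = -18215 kJ/s
|Q| = 18215 kW = 65575 MJ/h

Q_c = 65600 MJ/h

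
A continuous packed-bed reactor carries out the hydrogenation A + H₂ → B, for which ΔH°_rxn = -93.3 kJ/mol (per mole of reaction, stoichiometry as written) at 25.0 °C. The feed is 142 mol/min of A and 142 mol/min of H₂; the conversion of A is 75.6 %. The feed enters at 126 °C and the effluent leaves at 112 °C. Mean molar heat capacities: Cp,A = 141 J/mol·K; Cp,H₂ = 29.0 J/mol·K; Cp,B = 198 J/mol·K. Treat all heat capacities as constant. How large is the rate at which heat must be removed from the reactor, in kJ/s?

Q_out = 168 kJ/s

Extent of reaction ξ = 0.756 × 142 = 107.35 mol/min
Reaction term: ξ·ΔH°_rxn = 107.35 × -93.3 = -10016 kJ/min
Sensible, feed 126→25 °C: -2438.1 kJ/min
Outlet flows (mol/min): A 34.648, H₂ 34.648, B 107.35
Sensible, products 25→112 °C: 2361.7 kJ/min
Q = ΔH = -10092 kJ/min = -168.21 kW
Heat removed = 168.21 kJ/s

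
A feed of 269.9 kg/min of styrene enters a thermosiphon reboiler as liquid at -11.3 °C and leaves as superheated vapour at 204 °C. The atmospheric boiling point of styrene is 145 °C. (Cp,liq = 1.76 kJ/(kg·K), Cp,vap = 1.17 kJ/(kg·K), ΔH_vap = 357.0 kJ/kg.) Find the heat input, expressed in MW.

Q = 3.15 MW

liquid -11.3→145 °C: 275.09 kJ/kg
vaporisation at 145 °C: 357 kJ/kg
vapour 145→204 °C: 69.03 kJ/kg
Δh = 275.09 + 357 + 69.03 = 701.12 kJ/kg
Q = ṁ·Δh = 269.9 kg/min × 701.12 kJ/kg = 189230 kJ/min
|Q| = 3153.9 kW = 3.1539 MW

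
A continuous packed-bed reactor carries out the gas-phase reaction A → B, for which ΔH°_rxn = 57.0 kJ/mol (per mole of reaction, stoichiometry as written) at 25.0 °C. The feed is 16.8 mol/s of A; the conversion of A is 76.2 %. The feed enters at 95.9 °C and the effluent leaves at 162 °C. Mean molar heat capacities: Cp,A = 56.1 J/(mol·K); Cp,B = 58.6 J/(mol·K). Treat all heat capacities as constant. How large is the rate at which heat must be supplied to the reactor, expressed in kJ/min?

Extent of reaction ξ = 0.762 × 16.8 = 12.802 mol/s
Reaction term: ξ·ΔH°_rxn = 12.802 × 57.0 = 729.69 kJ/s
Sensible, feed 95.9→25 °C: -66.822 kJ/s
Outlet flows (mol/s): A 3.9984, B 12.802
Sensible, products 25→162 °C: 133.5 kJ/s
Q = ΔH = 796.37 kJ/s = 796.37 kW
Heat supplied = 47782 kJ/min

Q_in = 47800 kJ/min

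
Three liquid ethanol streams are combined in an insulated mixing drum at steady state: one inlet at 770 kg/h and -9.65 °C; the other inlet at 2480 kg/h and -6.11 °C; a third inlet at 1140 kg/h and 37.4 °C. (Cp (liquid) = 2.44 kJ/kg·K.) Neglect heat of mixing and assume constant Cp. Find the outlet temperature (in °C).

T_out = 4.57 °C

No heat crosses the boundary, so H_out = H_in.
Σ ṁᵢCp,ᵢTᵢ = 770×2.44×-9.65 + 2480×2.44×-6.11 + 1140×2.44×37.4 = 48929
Σ ṁᵢCp,ᵢ = 770×2.44 + 2480×2.44 + 1140×2.44 = 10712
T_out = 48929 / 10712 = 4.5678 °C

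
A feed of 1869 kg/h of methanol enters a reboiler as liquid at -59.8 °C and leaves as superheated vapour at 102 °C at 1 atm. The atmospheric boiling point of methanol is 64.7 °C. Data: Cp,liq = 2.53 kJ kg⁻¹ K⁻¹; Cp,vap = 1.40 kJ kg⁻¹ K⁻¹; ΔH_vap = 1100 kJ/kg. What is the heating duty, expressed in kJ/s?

Q = 762 kJ/s

liquid -59.8→64.7 °C: 314.98 kJ/kg
vaporisation at 64.7 °C: 1100 kJ/kg
vapour 64.7→102 °C: 52.22 kJ/kg
Δh = 314.98 + 1100 + 52.22 = 1467.2 kJ/kg
Q = ṁ·Δh = 1869 kg/h × 1467.2 kJ/kg = 2.7422e+06 kJ/h
|Q| = 761.72 kW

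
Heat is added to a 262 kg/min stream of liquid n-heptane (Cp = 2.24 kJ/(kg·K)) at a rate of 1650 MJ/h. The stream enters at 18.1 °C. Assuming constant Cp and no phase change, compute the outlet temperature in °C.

T_out = 65.0 °C

Q = 1650 MJ/h = 27500 kJ/min
ΔT = Q/(ṁ·Cp) = 27500/(262×2.24) = 46.858 K
T_out = 18.1 + 46.858 = 64.958 °C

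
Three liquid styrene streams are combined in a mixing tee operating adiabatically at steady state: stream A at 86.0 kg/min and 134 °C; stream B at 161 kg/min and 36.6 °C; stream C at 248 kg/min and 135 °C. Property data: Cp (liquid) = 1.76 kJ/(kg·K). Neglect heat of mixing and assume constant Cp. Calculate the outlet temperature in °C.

T_out = 103 °C

Energy balance with Q = 0: Σ ṁᵢCp,ᵢ(T_out − Tᵢ) = 0
Σ ṁᵢCp,ᵢTᵢ = 86.0×1.76×134 + 161×1.76×36.6 + 248×1.76×135 = 89578
Σ ṁᵢCp,ᵢ = 86.0×1.76 + 161×1.76 + 248×1.76 = 871.2
T_out = 89578 / 871.2 = 102.82 °C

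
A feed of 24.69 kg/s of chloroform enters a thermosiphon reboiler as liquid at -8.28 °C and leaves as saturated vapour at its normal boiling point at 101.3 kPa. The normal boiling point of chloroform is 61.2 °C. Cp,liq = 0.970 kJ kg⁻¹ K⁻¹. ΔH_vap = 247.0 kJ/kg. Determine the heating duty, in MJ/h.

Q = 27900 MJ/h

liquid -8.28→61.2 °C: 67.396 kJ/kg
vaporisation at 61.2 °C: 247 kJ/kg
Δh = 67.396 + 247 = 314.4 kJ/kg
Q = ṁ·Δh = 24.69 kg/s × 314.4 kJ/kg = 7762.4 kJ/s
|Q| = 7762.4 kW = 27945 MJ/h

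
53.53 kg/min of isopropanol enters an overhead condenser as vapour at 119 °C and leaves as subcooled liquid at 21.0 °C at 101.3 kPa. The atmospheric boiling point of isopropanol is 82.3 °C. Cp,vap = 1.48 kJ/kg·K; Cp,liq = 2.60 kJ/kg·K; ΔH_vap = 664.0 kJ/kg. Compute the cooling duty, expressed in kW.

Q_c = 783 kW

vapour 119→82.3 °C: -54.316 kJ/kg
condensation at 82.3 °C: -664 kJ/kg
liquid 82.3→21.0 °C: -159.38 kJ/kg
Δh = -54.316 + -664 + -159.38 = -877.7 kJ/kg
Q = ṁ·Δh = 53.53 kg/min × -877.7 kJ/kg = -46983 kJ/min
|Q| = 783.05 kW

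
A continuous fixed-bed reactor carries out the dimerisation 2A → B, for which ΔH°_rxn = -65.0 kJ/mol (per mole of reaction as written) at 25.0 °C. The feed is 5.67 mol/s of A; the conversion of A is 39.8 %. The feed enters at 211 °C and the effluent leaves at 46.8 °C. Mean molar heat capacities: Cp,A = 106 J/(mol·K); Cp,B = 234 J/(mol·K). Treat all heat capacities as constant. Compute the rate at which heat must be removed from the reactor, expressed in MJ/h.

Extent of reaction ξ = 0.398 × 5.67 / 2 = 1.1283 mol/s
Reaction term: ξ·ΔH°_rxn = 1.1283 × -65.0 = -73.341 kJ/s
Sensible, feed 211→25 °C: -111.79 kJ/s
Outlet flows (mol/s): A 3.4133, B 1.1283
Sensible, products 25→46.8 °C: 13.643 kJ/s
Q = ΔH = -171.49 kJ/s = -171.49 kW
Heat removed = 617.36 MJ/h

Q_out = 617 MJ/h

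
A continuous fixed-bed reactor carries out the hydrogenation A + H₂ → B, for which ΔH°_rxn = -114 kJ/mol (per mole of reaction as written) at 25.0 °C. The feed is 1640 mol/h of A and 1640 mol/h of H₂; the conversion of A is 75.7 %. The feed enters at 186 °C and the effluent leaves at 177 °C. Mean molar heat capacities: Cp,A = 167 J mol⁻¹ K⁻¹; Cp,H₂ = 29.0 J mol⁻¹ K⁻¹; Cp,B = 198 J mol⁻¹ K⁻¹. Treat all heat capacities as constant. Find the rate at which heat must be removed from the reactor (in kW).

Extent of reaction ξ = 0.757 × 1640 = 1241.5 mol/h
Reaction term: ξ·ΔH°_rxn = 1241.5 × -114 = -141530 kJ/h
Sensible, feed 186→25 °C: -51752 kJ/h
Outlet flows (mol/h): A 398.52, H₂ 398.52, B 1241.5
Sensible, products 25→177 °C: 49236 kJ/h
Q = ΔH = -144040 kJ/h = -40.012 kW
Heat removed = 40.012 kW

Q_out = 40.0 kW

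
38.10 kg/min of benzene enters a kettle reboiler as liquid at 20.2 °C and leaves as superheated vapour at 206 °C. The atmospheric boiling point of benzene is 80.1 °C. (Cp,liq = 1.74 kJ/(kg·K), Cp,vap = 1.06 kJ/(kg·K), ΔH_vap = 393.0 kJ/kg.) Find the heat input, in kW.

liquid 20.2→80.1 °C: 104.23 kJ/kg
vaporisation at 80.1 °C: 393 kJ/kg
vapour 80.1→206 °C: 133.45 kJ/kg
Δh = 104.23 + 393 + 133.45 = 630.68 kJ/kg
Q = ṁ·Δh = 38.10 kg/min × 630.68 kJ/kg = 24029 kJ/min
|Q| = 400.48 kW

Q = 400 kW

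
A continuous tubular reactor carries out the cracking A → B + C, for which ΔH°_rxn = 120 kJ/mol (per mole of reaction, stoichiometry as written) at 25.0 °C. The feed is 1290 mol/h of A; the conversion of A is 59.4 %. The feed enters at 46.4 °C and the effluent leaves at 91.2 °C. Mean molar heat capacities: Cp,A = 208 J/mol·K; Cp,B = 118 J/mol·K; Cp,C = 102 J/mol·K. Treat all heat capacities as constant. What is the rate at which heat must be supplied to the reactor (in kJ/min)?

Extent of reaction ξ = 0.594 × 1290 = 766.26 mol/h
Reaction term: ξ·ΔH°_rxn = 766.26 × 120 = 91951 kJ/h
Sensible, feed 46.4→25 °C: -5742 kJ/h
Outlet flows (mol/h): A 523.74, B 766.26, C 766.26
Sensible, products 25→91.2 °C: 18372 kJ/h
Q = ΔH = 104580 kJ/h = 29.05 kW
Heat supplied = 1743 kJ/min

Q_in = 1740 kJ/min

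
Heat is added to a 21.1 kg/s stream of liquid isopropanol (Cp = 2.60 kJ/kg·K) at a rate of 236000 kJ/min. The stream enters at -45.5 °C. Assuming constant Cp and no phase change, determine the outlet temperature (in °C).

T_out = 26.2 °C

Q = 236000 kJ/min = 3933.3 kJ/s
ΔT = Q/(ṁ·Cp) = 3933.3/(21.1×2.60) = 71.698 K
T_out = -45.5 + 71.698 = 26.198 °C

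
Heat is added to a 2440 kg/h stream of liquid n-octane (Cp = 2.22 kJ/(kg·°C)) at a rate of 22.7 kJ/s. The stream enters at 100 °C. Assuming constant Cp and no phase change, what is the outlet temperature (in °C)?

Q = 22.7 kJ/s = 81720 kJ/h
ΔT = Q/(ṁ·Cp) = 81720/(2440×2.22) = 15.086 K
T_out = 100 + 15.086 = 115.09 °C

T_out = 115 °C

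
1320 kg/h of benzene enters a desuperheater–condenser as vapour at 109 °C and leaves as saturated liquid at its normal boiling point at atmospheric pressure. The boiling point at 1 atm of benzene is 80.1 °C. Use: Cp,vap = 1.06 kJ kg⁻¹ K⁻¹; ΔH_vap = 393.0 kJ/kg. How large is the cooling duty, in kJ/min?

vapour 109→80.1 °C: -30.634 kJ/kg
condensation at 80.1 °C: -393 kJ/kg
Δh = -30.634 + -393 = -423.63 kJ/kg
Q = ṁ·Δh = 1320 kg/h × -423.63 kJ/kg = -559200 kJ/h
|Q| = 155.33 kW = 9319.9 kJ/min

Q_c = 9320 kJ/min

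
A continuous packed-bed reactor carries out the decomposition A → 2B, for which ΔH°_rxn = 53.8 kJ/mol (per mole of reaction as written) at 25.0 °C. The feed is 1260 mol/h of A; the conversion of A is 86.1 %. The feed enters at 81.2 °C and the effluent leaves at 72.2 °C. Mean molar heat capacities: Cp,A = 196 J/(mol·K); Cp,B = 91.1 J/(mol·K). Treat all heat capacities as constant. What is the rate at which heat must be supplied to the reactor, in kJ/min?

Q_in = 924 kJ/min

Extent of reaction ξ = 0.861 × 1260 = 1084.9 mol/h
Reaction term: ξ·ΔH°_rxn = 1084.9 × 53.8 = 58365 kJ/h
Sensible, feed 81.2→25 °C: -13879 kJ/h
Outlet flows (mol/h): A 175.14, B 2169.7
Sensible, products 25→72.2 °C: 10950 kJ/h
Q = ΔH = 55436 kJ/h = 15.399 kW
Heat supplied = 923.94 kJ/min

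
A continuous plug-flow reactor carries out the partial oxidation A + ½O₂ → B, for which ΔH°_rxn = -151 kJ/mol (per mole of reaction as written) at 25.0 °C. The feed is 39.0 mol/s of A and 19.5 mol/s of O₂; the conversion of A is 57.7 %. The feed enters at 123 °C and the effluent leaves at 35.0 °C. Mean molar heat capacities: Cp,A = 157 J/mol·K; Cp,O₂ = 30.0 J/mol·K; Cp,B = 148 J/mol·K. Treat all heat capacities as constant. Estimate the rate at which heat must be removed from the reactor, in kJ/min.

Q_out = 240000 kJ/min

Extent of reaction ξ = 0.577 × 39.0 = 22.503 mol/s
Reaction term: ξ·ΔH°_rxn = 22.503 × -151 = -3398 kJ/s
Sensible, feed 123→25 °C: -657.38 kJ/s
Outlet flows (mol/s): A 16.497, O₂ 8.2485, B 22.503
Sensible, products 25→35.0 °C: 61.679 kJ/s
Q = ΔH = -3993.7 kJ/s = -3993.7 kW
Heat removed = 239620 kJ/min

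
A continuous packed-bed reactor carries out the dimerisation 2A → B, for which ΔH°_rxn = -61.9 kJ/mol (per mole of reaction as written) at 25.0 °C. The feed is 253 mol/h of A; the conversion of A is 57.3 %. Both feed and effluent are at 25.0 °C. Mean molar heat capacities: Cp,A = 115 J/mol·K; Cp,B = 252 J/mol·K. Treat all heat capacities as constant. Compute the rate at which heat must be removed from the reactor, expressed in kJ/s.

Extent of reaction ξ = 0.573 × 253 / 2 = 72.484 mol/h
Reaction term: ξ·ΔH°_rxn = 72.484 × -61.9 = -4486.8 kJ/h
Q = ΔH = -4486.8 kJ/h = -1.2463 kW
Heat removed = 1.2463 kJ/s

Q_out = 1.25 kJ/s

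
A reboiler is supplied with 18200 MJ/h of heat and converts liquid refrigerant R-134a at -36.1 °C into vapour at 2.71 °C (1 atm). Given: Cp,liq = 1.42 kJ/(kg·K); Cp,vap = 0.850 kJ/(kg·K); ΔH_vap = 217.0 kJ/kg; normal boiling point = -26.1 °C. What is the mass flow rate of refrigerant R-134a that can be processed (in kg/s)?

ṁ = 19.8 kg/s

Δh = 1.42×(-26.1−-36.1) + 217.0 + 0.850×(2.71−-26.1) = 255.69 kJ/kg
Q = 18200 MJ/h = 5055.6 kJ/s = 5055.6 kJ/s
ṁ = Q/Δh = 5055.6 / 255.69 = 19.772 kg/s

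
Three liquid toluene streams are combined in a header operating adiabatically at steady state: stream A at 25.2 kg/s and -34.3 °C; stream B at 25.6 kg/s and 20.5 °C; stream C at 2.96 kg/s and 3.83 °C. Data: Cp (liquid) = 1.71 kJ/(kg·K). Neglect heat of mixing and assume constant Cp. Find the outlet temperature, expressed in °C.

No heat crosses the boundary, so H_out = H_in.
Σ ṁᵢCp,ᵢTᵢ = 25.2×1.71×-34.3 + 25.6×1.71×20.5 + 2.96×1.71×3.83 = -561.26
Σ ṁᵢCp,ᵢ = 25.2×1.71 + 25.6×1.71 + 2.96×1.71 = 91.93
T_out = -561.26 / 91.93 = -6.1053 °C

T_out = -6.11 °C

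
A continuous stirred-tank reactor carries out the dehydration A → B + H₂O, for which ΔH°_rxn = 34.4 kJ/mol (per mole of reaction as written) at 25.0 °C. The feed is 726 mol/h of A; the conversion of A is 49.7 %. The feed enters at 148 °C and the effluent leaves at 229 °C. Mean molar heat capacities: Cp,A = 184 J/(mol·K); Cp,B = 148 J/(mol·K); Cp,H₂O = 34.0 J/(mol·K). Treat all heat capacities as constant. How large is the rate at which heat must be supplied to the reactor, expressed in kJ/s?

Extent of reaction ξ = 0.497 × 726 = 360.82 mol/h
Reaction term: ξ·ΔH°_rxn = 360.82 × 34.4 = 12412 kJ/h
Sensible, feed 148→25 °C: -16431 kJ/h
Outlet flows (mol/h): A 365.18, B 360.82, H₂O 360.82
Sensible, products 25→229 °C: 27104 kJ/h
Q = ΔH = 23085 kJ/h = 6.4126 kW
Heat supplied = 6.4126 kJ/s

Q_in = 6.41 kJ/s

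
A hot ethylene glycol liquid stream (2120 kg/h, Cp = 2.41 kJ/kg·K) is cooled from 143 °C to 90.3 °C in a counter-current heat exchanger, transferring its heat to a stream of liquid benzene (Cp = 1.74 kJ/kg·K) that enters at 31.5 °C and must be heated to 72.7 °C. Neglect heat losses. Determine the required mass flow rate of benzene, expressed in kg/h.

Heat released by hot stream: Q = 2120 × 2.41 × (143 − 90.3) = 269250 kJ/h
Energy balance on cold side (adiabatic exchanger): Q = ṁ_c·Cp_c·(T_c,out − T_c,in)
ṁ_c = 269250 / [1.74 × (72.7 − 31.5)] = 3755.9 kg/h

ṁ_c = 3760 kg/h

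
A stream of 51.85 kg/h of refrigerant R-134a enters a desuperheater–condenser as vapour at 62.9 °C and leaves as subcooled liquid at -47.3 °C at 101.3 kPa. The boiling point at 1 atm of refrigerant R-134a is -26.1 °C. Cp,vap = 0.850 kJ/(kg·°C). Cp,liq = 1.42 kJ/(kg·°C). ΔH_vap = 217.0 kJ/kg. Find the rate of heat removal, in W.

vapour 62.9→-26.1 °C: -75.65 kJ/kg
condensation at -26.1 °C: -217 kJ/kg
liquid -26.1→-47.3 °C: -30.104 kJ/kg
Δh = -75.65 + -217 + -30.104 = -322.75 kJ/kg
Q = ṁ·Δh = 51.85 kg/h × -322.75 kJ/kg = -16735 kJ/h
|Q| = 4.6486 kW = 4648.6 W

Q_c = 4650 W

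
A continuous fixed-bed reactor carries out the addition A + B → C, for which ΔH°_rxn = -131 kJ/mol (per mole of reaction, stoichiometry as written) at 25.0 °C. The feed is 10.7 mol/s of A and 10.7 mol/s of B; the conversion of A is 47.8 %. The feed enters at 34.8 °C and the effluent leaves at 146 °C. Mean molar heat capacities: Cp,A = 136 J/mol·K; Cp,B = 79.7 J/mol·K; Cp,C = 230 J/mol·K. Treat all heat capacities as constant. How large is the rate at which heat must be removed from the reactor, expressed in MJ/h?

Q_out = 1460 MJ/h

Extent of reaction ξ = 0.478 × 10.7 = 5.1146 mol/s
Reaction term: ξ·ΔH°_rxn = 5.1146 × -131 = -670.01 kJ/s
Sensible, feed 34.8→25 °C: -22.618 kJ/s
Outlet flows (mol/s): A 5.5854, B 5.5854, C 5.1146
Sensible, products 25→146 °C: 288.12 kJ/s
Q = ΔH = -404.51 kJ/s = -404.51 kW
Heat removed = 1456.3 MJ/h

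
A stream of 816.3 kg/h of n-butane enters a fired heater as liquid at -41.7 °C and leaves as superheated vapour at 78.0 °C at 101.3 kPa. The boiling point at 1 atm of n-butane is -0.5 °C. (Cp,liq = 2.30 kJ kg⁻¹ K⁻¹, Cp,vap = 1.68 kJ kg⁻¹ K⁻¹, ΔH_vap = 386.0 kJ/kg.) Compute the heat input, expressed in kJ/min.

Q = 8330 kJ/min

liquid -41.7→-0.5 °C: 94.76 kJ/kg
vaporisation at -0.5 °C: 386 kJ/kg
vapour -0.5→78.0 °C: 131.88 kJ/kg
Δh = 94.76 + 386 + 131.88 = 612.64 kJ/kg
Q = ṁ·Δh = 816.3 kg/h × 612.64 kJ/kg = 500100 kJ/h
|Q| = 138.92 kW = 8335 kJ/min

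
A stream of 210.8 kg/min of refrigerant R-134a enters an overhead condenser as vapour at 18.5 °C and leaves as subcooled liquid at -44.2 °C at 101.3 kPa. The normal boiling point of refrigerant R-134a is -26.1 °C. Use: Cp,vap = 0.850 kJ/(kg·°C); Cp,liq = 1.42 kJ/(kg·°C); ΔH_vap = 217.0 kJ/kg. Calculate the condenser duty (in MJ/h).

Q_c = 3550 MJ/h

vapour 18.5→-26.1 °C: -37.91 kJ/kg
condensation at -26.1 °C: -217 kJ/kg
liquid -26.1→-44.2 °C: -25.702 kJ/kg
Δh = -37.91 + -217 + -25.702 = -280.61 kJ/kg
Q = ṁ·Δh = 210.8 kg/min × -280.61 kJ/kg = -59153 kJ/min
|Q| = 985.88 kW = 3549.2 MJ/h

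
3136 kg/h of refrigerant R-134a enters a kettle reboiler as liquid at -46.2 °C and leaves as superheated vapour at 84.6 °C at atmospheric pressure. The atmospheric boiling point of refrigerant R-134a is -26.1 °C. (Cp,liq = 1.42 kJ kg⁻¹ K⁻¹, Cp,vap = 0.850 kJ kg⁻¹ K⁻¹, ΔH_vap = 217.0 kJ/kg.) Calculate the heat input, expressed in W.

liquid -46.2→-26.1 °C: 28.542 kJ/kg
vaporisation at -26.1 °C: 217 kJ/kg
vapour -26.1→84.6 °C: 94.095 kJ/kg
Δh = 28.542 + 217 + 94.095 = 339.64 kJ/kg
Q = ṁ·Δh = 3136 kg/h × 339.64 kJ/kg = 1.0651e+06 kJ/h
|Q| = 295.86 kW = 295860 W

Q = 296000 W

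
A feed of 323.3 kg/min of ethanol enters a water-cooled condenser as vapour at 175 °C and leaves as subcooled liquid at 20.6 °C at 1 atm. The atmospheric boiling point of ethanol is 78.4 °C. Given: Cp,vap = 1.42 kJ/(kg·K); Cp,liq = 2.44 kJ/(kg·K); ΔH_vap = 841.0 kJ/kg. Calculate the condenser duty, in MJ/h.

Q_c = 21700 MJ/h

vapour 175→78.4 °C: -137.17 kJ/kg
condensation at 78.4 °C: -841 kJ/kg
liquid 78.4→20.6 °C: -141.03 kJ/kg
Δh = -137.17 + -841 + -141.03 = -1119.2 kJ/kg
Q = ṁ·Δh = 323.3 kg/min × -1119.2 kJ/kg = -361840 kJ/min
|Q| = 6030.6 kW = 21710 MJ/h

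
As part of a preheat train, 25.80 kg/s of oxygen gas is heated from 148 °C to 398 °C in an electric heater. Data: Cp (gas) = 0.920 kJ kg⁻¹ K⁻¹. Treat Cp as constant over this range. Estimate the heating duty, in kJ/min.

Q = ṁ·Cp·ΔT = 25.80 × 0.920 × (398 − 148) = 5934 kJ/s
Heating duty = 356040 kJ/min

Q = 356000 kJ/min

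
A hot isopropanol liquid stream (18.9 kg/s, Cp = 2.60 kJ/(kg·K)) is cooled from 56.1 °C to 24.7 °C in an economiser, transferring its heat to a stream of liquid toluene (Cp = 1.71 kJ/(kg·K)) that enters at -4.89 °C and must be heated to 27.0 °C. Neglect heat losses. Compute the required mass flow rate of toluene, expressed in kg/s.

ṁ_c = 28.3 kg/s

Heat released by hot stream: Q = 18.9 × 2.60 × (56.1 − 24.7) = 1543 kJ/s
Energy balance on cold side (adiabatic exchanger): Q = ṁ_c·Cp_c·(T_c,out − T_c,in)
ṁ_c = 1543 / [1.71 × (27.0 − -4.89)] = 28.295 kg/s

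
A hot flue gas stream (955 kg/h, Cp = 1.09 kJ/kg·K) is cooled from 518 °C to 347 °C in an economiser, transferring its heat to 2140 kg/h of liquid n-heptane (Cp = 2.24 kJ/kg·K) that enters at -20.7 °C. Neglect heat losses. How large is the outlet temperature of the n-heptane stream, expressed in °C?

T_c,out = 16.4 °C

Heat released by hot stream: Q = 955 × 1.09 × (518 − 347) = 178000 kJ/h
Energy balance on cold side (adiabatic exchanger): Q = ṁ_c·Cp_c·(T_c,out − T_c,in)
T_c,out = -20.7 + 178000/(2140 × 2.24) = 16.433 °C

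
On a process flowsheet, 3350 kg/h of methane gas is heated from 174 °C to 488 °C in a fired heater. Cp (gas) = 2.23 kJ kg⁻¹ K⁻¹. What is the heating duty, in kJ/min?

Q = 39100 kJ/min

Q = ṁ·Cp·ΔT = 3350 × 2.23 × (488 − 174) = 2.3457e+06 kJ/h
Converting: 2.3457e+06 / 3600 s = 651.59 kW
Heating duty = 39096 kJ/min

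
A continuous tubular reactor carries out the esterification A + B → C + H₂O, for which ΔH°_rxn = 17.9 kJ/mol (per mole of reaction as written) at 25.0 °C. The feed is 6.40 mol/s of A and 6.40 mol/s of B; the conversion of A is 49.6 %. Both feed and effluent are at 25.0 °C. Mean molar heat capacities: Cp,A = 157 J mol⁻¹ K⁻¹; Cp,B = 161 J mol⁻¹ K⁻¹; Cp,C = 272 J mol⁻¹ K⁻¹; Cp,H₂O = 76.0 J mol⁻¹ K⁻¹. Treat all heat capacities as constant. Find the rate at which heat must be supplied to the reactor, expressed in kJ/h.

Q_in = 205000 kJ/h

Extent of reaction ξ = 0.496 × 6.40 = 3.1744 mol/s
Reaction term: ξ·ΔH°_rxn = 3.1744 × 17.9 = 56.822 kJ/s
Q = ΔH = 56.822 kJ/s = 56.822 kW
Heat supplied = 204560 kJ/h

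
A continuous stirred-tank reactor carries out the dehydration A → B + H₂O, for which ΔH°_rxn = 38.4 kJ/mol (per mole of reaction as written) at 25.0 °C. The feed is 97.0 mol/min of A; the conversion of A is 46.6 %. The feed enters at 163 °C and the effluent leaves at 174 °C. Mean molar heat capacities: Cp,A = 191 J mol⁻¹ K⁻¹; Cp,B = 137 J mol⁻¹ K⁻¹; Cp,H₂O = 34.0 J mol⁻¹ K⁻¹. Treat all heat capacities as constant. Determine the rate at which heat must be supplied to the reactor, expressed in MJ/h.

Extent of reaction ξ = 0.466 × 97.0 = 45.202 mol/min
Reaction term: ξ·ΔH°_rxn = 45.202 × 38.4 = 1735.8 kJ/min
Sensible, feed 163→25 °C: -2556.7 kJ/min
Outlet flows (mol/min): A 51.798, B 45.202, H₂O 45.202
Sensible, products 25→174 °C: 2625.8 kJ/min
Q = ΔH = 1804.9 kJ/min = 30.081 kW
Heat supplied = 108.29 MJ/h

Q_in = 108 MJ/h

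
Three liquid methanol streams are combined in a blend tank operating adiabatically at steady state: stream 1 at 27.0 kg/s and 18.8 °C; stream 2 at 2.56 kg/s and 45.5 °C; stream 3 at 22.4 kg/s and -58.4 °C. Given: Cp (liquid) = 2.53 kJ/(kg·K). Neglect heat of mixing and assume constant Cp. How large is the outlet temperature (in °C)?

T_out = -13.2 °C

Adiabatic, steady state ⇒ Σ ṁᵢCp,ᵢ(T_out − Tᵢ) = 0
Σ ṁᵢCp,ᵢTᵢ = 27.0×2.53×18.8 + 2.56×2.53×45.5 + 22.4×2.53×-58.4 = -1730.7
Σ ṁᵢCp,ᵢ = 27.0×2.53 + 2.56×2.53 + 22.4×2.53 = 131.46
T_out = -1730.7 / 131.46 = -13.166 °C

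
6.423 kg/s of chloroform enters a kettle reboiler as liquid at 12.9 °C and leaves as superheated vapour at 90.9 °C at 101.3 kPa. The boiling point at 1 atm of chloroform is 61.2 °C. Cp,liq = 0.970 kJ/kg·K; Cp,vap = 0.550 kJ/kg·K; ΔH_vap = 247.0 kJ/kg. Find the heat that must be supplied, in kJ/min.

liquid 12.9→61.2 °C: 46.851 kJ/kg
vaporisation at 61.2 °C: 247 kJ/kg
vapour 61.2→90.9 °C: 16.335 kJ/kg
Δh = 46.851 + 247 + 16.335 = 310.19 kJ/kg
Q = ṁ·Δh = 6.423 kg/s × 310.19 kJ/kg = 1992.3 kJ/s
|Q| = 1992.3 kW = 119540 kJ/min

Q = 120000 kJ/min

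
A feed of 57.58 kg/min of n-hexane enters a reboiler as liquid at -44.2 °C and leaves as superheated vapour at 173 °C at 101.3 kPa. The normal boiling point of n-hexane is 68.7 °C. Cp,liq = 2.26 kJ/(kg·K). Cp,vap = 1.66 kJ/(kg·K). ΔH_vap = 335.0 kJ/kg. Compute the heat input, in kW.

liquid -44.2→68.7 °C: 255.15 kJ/kg
vaporisation at 68.7 °C: 335 kJ/kg
vapour 68.7→173 °C: 173.14 kJ/kg
Δh = 255.15 + 335 + 173.14 = 763.29 kJ/kg
Q = ṁ·Δh = 57.58 kg/min × 763.29 kJ/kg = 43950 kJ/min
|Q| = 732.51 kW

Q = 733 kW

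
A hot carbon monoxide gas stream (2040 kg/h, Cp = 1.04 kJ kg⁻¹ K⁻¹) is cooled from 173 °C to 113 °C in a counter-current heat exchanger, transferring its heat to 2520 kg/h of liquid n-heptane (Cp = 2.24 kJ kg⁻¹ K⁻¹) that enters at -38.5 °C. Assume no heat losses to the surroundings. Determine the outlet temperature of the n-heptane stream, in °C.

Heat released by hot stream: Q = 2040 × 1.04 × (173 − 113) = 127300 kJ/h
Energy balance on cold side (adiabatic exchanger): Q = ṁ_c·Cp_c·(T_c,out − T_c,in)
T_c,out = -38.5 + 127300/(2520 × 2.24) = -15.949 °C

T_c,out = -15.9 °C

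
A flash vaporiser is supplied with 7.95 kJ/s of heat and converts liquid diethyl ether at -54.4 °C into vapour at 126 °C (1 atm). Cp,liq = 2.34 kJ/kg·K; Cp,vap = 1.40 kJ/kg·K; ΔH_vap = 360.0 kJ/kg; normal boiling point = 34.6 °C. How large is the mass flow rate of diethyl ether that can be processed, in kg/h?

Δh = 2.34×(34.6−-54.4) + 360.0 + 1.40×(126−34.6) = 696.22 kJ/kg
Q = 7.95 kJ/s = 7.95 kJ/s = 28620 kJ/h
ṁ = Q/Δh = 28620 / 696.22 = 41.108 kg/h

ṁ = 41.1 kg/h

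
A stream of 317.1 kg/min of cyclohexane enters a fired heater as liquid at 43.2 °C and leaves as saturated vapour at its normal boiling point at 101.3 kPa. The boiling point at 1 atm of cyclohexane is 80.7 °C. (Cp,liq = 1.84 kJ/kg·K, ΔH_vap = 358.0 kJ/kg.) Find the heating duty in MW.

liquid 43.2→80.7 °C: 69 kJ/kg
vaporisation at 80.7 °C: 358 kJ/kg
Δh = 69 + 358 = 427 kJ/kg
Q = ṁ·Δh = 317.1 kg/min × 427 kJ/kg = 135400 kJ/min
|Q| = 2256.7 kW = 2.2567 MW

Q = 2.26 MW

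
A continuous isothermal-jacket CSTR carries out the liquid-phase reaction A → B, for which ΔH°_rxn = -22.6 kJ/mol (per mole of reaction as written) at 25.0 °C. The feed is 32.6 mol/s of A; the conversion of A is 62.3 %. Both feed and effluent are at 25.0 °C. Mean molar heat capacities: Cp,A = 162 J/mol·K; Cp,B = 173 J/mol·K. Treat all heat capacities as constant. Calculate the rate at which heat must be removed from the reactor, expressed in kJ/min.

Extent of reaction ξ = 0.623 × 32.6 = 20.31 mol/s
Reaction term: ξ·ΔH°_rxn = 20.31 × -22.6 = -459 kJ/s
Q = ΔH = -459 kJ/s = -459 kW
Heat removed = 27540 kJ/min

Q_out = 27500 kJ/min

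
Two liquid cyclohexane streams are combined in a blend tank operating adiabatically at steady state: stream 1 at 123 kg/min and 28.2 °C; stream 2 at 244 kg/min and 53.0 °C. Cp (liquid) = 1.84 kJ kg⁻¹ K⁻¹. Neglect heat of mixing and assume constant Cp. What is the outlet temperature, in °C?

T_out = 44.7 °C

No heat crosses the boundary, so H_out = H_in.
T_out = Σ ṁᵢCp,ᵢTᵢ / Σ ṁᵢCp,ᵢ
      = 30177 / 675.28 = 44.688 °C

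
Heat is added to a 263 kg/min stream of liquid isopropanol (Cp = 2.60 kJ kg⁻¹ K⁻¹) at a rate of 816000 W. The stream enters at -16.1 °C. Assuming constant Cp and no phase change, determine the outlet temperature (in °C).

T_out = 55.5 °C

Q = 816000 W = 48960 kJ/min
ΔT = Q/(ṁ·Cp) = 48960/(263×2.60) = 71.6 K
T_out = -16.1 + 71.6 = 55.5 °C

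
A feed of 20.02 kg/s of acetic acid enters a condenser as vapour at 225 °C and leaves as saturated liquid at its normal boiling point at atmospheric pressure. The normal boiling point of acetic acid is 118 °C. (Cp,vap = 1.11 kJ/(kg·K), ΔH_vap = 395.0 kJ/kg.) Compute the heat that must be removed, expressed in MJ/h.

vapour 225→118 °C: -118.77 kJ/kg
condensation at 118 °C: -395 kJ/kg
Δh = -118.77 + -395 = -513.77 kJ/kg
Q = ṁ·Δh = 20.02 kg/s × -513.77 kJ/kg = -10286 kJ/s
|Q| = 10286 kW = 37028 MJ/h

Q_c = 37000 MJ/h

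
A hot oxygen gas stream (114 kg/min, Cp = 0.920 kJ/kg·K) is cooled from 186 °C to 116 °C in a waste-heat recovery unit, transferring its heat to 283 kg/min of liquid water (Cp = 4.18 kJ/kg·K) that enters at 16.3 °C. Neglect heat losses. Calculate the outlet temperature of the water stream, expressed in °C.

T_c,out = 22.5 °C

Heat released by hot stream: Q = 114 × 0.920 × (186 − 116) = 7341.6 kJ/min
Energy balance on cold side (adiabatic exchanger): Q = ṁ_c·Cp_c·(T_c,out − T_c,in)
T_c,out = 16.3 + 7341.6/(283 × 4.18) = 22.506 °C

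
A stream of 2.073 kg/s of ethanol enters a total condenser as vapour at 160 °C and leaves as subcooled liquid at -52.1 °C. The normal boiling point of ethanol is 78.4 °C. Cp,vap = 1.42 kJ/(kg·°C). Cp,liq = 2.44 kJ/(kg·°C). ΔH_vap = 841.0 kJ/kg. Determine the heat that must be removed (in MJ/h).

Q_c = 9520 MJ/h

vapour 160→78.4 °C: -115.87 kJ/kg
condensation at 78.4 °C: -841 kJ/kg
liquid 78.4→-52.1 °C: -318.42 kJ/kg
Δh = -115.87 + -841 + -318.42 = -1275.3 kJ/kg
Q = ṁ·Δh = 2.073 kg/s × -1275.3 kJ/kg = -2643.7 kJ/s
|Q| = 2643.7 kW = 9517.2 MJ/h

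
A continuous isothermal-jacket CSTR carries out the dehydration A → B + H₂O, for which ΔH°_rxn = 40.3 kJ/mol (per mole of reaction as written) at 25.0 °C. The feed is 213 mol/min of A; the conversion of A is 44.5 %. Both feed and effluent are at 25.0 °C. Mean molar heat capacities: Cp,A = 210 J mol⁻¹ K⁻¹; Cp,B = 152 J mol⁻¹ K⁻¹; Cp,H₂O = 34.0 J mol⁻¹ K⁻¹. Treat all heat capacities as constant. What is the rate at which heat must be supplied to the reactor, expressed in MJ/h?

Q_in = 229 MJ/h

Extent of reaction ξ = 0.445 × 213 = 94.785 mol/min
Reaction term: ξ·ΔH°_rxn = 94.785 × 40.3 = 3819.8 kJ/min
Q = ΔH = 3819.8 kJ/min = 63.664 kW
Heat supplied = 229.19 MJ/h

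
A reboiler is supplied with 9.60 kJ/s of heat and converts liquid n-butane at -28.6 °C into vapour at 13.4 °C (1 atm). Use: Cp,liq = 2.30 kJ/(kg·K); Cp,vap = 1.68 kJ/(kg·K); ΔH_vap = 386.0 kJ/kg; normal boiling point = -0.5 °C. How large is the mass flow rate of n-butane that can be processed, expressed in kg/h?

ṁ = 72.9 kg/h

Δh = 2.30×(-0.5−-28.6) + 386.0 + 1.68×(13.4−-0.5) = 473.98 kJ/kg
Q = 9.60 kJ/s = 9.6 kJ/s = 34560 kJ/h
ṁ = Q/Δh = 34560 / 473.98 = 72.914 kg/h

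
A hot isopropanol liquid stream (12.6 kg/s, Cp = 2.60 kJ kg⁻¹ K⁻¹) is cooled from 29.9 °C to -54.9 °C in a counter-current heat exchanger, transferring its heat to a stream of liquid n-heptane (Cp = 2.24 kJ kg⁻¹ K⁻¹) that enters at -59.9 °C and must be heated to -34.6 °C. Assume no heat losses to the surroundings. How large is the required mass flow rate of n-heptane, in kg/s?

Heat released by hot stream: Q = 12.6 × 2.60 × (29.9 − -54.9) = 2778 kJ/s
Energy balance on cold side (adiabatic exchanger): Q = ṁ_c·Cp_c·(T_c,out − T_c,in)
ṁ_c = 2778 / [2.24 × (-34.6 − -59.9)] = 49.02 kg/s

ṁ_c = 49.0 kg/s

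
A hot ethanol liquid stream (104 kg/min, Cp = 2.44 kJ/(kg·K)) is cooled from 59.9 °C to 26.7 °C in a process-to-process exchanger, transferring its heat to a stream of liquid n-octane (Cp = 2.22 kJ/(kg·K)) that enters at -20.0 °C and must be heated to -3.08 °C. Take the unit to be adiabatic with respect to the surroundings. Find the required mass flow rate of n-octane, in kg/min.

Heat released by hot stream: Q = 104 × 2.44 × (59.9 − 26.7) = 8424.8 kJ/min
Energy balance on cold side (adiabatic exchanger): Q = ṁ_c·Cp_c·(T_c,out − T_c,in)
ṁ_c = 8424.8 / [2.22 × (-3.08 − -20.0)] = 224.29 kg/min

ṁ_c = 224 kg/min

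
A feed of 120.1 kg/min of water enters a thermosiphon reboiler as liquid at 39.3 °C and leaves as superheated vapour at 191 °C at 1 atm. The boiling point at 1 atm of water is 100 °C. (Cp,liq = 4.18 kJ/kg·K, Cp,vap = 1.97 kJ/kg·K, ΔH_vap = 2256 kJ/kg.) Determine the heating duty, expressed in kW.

Q = 5380 kW

liquid 39.3→100 °C: 253.73 kJ/kg
vaporisation at 100 °C: 2256 kJ/kg
vapour 100→191 °C: 179.27 kJ/kg
Δh = 253.73 + 2256 + 179.27 = 2689 kJ/kg
Q = ṁ·Δh = 120.1 kg/min × 2689 kJ/kg = 322950 kJ/min
|Q| = 5382.5 kW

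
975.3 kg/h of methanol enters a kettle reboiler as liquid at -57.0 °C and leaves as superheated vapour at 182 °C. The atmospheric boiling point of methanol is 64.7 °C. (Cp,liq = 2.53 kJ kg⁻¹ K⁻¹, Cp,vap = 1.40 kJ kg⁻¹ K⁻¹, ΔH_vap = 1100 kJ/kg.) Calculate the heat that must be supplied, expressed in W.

Q = 426000 W

liquid -57.0→64.7 °C: 307.9 kJ/kg
vaporisation at 64.7 °C: 1100 kJ/kg
vapour 64.7→182 °C: 164.22 kJ/kg
Δh = 307.9 + 1100 + 164.22 = 1572.1 kJ/kg
Q = ṁ·Δh = 975.3 kg/h × 1572.1 kJ/kg = 1.5333e+06 kJ/h
|Q| = 425.91 kW = 425910 W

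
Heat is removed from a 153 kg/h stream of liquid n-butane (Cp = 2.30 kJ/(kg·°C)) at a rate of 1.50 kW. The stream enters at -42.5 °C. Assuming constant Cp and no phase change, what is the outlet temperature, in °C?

T_out = -57.8 °C

Q = 1.50 kW = 5400 kJ/h
ΔT = Q/(ṁ·Cp) = 5400/(153×2.30) = 15.345 K
T_out = -42.5 − 15.345 = -57.845 °C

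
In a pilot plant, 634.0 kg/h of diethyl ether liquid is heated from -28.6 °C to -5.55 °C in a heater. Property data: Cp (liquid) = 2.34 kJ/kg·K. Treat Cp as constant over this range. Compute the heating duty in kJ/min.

Q = 570 kJ/min

Q = ṁ·Cp·ΔT = 634.0 × 2.34 × (-5.55 − -28.6) = 34196 kJ/h
Converting: 34196 / 3600 s = 9.4989 kW
Heating duty = 569.93 kJ/min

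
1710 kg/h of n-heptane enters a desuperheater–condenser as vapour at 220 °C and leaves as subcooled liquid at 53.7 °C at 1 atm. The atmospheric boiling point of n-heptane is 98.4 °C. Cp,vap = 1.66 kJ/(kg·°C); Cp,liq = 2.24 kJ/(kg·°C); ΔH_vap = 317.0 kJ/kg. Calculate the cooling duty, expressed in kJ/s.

vapour 220→98.4 °C: -201.86 kJ/kg
condensation at 98.4 °C: -317 kJ/kg
liquid 98.4→53.7 °C: -100.13 kJ/kg
Δh = -201.86 + -317 + -100.13 = -618.98 kJ/kg
Q = ṁ·Δh = 1710 kg/h × -618.98 kJ/kg = -1.0585e+06 kJ/h
|Q| = 294.02 kW

Q_c = 294 kJ/s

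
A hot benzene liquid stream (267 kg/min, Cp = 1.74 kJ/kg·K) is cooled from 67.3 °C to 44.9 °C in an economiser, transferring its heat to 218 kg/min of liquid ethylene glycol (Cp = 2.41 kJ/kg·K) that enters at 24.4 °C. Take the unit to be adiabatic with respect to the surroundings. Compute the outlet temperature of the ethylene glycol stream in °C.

Heat released by hot stream: Q = 267 × 1.74 × (67.3 − 44.9) = 10407 kJ/min
Energy balance on cold side (adiabatic exchanger): Q = ṁ_c·Cp_c·(T_c,out − T_c,in)
T_c,out = 24.4 + 10407/(218 × 2.41) = 44.208 °C

T_c,out = 44.2 °C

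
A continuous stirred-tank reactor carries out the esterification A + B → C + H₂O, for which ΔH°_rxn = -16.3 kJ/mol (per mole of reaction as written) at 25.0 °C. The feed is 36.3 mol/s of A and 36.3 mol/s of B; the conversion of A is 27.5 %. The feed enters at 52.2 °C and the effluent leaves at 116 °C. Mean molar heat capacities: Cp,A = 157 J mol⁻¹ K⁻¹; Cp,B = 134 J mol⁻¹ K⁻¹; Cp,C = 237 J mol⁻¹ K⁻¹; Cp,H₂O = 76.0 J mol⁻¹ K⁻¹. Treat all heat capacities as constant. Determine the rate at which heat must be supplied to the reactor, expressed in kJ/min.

Extent of reaction ξ = 0.275 × 36.3 = 9.9825 mol/s
Reaction term: ξ·ΔH°_rxn = 9.9825 × -16.3 = -162.71 kJ/s
Sensible, feed 52.2→25 °C: -287.32 kJ/s
Outlet flows (mol/s): A 26.317, B 26.317, C 9.9825, H₂O 9.9825
Sensible, products 25→116 °C: 981.25 kJ/s
Q = ΔH = 531.21 kJ/s = 531.21 kW
Heat supplied = 31873 kJ/min

Q_in = 31900 kJ/min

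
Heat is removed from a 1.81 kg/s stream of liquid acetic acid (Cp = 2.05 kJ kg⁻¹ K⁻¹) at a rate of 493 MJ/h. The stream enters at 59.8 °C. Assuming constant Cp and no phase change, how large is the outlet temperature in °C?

Q = 493 MJ/h = 136.94 kJ/s
ΔT = Q/(ṁ·Cp) = 136.94/(1.81×2.05) = 36.907 K
T_out = 59.8 − 36.907 = 22.893 °C

T_out = 22.9 °C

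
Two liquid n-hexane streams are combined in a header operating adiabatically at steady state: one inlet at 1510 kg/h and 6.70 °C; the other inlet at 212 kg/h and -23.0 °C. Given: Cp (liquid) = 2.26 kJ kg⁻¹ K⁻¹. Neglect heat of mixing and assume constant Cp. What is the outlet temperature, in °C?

Energy balance with Q = 0: Σ ṁᵢCp,ᵢ(T_out − Tᵢ) = 0
Σ ṁᵢCp,ᵢTᵢ = 1510×2.26×6.70 + 212×2.26×-23.0 = 11845
Σ ṁᵢCp,ᵢ = 1510×2.26 + 212×2.26 = 3891.7
T_out = 11845 / 3891.7 = 3.0436 °C

T_out = 3.04 °C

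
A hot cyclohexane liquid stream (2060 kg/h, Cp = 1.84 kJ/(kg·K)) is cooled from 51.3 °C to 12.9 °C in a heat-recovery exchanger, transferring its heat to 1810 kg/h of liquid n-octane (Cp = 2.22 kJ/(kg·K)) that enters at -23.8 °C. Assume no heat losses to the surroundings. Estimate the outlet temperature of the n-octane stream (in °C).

T_c,out = 12.4 °C

Heat released by hot stream: Q = 2060 × 1.84 × (51.3 − 12.9) = 145550 kJ/h
Energy balance on cold side (adiabatic exchanger): Q = ṁ_c·Cp_c·(T_c,out − T_c,in)
T_c,out = -23.8 + 145550/(1810 × 2.22) = 12.423 °C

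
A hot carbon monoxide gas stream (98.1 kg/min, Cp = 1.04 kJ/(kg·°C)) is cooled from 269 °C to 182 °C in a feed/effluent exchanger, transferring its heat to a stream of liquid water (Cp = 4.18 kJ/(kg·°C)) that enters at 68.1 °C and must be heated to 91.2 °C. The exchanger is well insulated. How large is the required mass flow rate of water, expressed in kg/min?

Heat released by hot stream: Q = 98.1 × 1.04 × (269 − 182) = 8876.1 kJ/min
Energy balance on cold side (adiabatic exchanger): Q = ṁ_c·Cp_c·(T_c,out − T_c,in)
ṁ_c = 8876.1 / [4.18 × (91.2 − 68.1)] = 91.925 kg/min

ṁ_c = 91.9 kg/min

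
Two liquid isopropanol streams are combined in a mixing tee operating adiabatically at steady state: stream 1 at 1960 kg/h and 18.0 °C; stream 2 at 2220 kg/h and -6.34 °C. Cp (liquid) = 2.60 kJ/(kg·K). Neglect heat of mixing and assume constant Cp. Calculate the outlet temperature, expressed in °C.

No heat crosses the boundary, so H_out = H_in.
T_out = Σ ṁᵢCp,ᵢTᵢ / Σ ṁᵢCp,ᵢ
      = 55134 / 10868 = 5.073 °C

T_out = 5.07 °C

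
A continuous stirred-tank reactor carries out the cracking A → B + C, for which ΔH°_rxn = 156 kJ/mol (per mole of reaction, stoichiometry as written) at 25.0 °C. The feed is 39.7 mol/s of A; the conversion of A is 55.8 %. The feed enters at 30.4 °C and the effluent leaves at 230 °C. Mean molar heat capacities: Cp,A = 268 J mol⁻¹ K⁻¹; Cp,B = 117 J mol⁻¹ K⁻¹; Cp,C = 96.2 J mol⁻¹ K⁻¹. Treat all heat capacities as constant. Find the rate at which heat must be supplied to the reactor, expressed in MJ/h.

Q_in = 19200 MJ/h

Extent of reaction ξ = 0.558 × 39.7 = 22.153 mol/s
Reaction term: ξ·ΔH°_rxn = 22.153 × 156 = 3455.8 kJ/s
Sensible, feed 30.4→25 °C: -57.454 kJ/s
Outlet flows (mol/s): A 17.547, B 22.153, C 22.153
Sensible, products 25→230 °C: 1932.3 kJ/s
Q = ΔH = 5330.6 kJ/s = 5330.6 kW
Heat supplied = 19190 MJ/h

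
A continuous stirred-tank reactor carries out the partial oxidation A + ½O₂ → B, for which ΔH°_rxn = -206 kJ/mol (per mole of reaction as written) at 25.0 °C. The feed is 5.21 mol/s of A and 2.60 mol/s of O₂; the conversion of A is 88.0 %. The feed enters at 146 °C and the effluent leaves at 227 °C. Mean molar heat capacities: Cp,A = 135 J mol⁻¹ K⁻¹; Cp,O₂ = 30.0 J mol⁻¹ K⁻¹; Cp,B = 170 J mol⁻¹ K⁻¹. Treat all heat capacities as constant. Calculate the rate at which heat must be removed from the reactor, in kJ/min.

Q_out = 51800 kJ/min

Extent of reaction ξ = 0.880 × 5.21 = 4.5848 mol/s
Reaction term: ξ·ΔH°_rxn = 4.5848 × -206 = -944.47 kJ/s
Sensible, feed 146→25 °C: -94.543 kJ/s
Outlet flows (mol/s): A 0.6252, O₂ 0.3076, B 4.5848
Sensible, products 25→227 °C: 176.36 kJ/s
Q = ΔH = -862.66 kJ/s = -862.66 kW
Heat removed = 51759 kJ/min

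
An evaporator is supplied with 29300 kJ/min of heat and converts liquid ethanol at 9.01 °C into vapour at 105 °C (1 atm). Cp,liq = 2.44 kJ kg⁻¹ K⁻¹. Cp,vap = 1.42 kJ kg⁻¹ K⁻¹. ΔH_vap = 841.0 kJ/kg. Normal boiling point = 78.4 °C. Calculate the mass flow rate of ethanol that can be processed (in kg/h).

Δh = 2.44×(78.4−9.01) + 841.0 + 1.42×(105−78.4) = 1048.1 kJ/kg
Q = 29300 kJ/min = 488.33 kJ/s = 1.758e+06 kJ/h
ṁ = Q/Δh = 1.758e+06 / 1048.1 = 1677.3 kg/h

ṁ = 1680 kg/h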